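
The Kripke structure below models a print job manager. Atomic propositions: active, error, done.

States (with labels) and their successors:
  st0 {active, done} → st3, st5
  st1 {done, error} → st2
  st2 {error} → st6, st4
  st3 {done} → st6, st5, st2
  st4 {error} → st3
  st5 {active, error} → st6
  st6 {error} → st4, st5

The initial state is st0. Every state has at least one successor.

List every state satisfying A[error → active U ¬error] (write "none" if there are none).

{st0, st3}

States satisfying error → active: {st0, st3, st5}.
States satisfying ¬error: {st0, st3}.
States satisfying A[error → active U ¬error]: {st0, st3}.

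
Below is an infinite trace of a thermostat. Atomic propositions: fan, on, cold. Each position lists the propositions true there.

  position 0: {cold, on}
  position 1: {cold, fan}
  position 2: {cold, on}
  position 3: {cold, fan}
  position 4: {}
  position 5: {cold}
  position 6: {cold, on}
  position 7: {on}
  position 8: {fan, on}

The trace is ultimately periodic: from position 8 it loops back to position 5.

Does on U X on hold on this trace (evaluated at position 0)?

Walking from position 0: X on first holds at position 1, and on holds at every earlier position along the way, so on U X on holds.

Yes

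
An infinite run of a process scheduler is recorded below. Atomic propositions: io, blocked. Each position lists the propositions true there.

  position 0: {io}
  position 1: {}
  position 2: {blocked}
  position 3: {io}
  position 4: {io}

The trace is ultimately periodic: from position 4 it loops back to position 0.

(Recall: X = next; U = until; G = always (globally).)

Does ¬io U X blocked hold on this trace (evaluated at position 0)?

Walking from position 0: at position 0, X blocked has not yet held and ¬io fails, so ¬io U X blocked is false.

Does not hold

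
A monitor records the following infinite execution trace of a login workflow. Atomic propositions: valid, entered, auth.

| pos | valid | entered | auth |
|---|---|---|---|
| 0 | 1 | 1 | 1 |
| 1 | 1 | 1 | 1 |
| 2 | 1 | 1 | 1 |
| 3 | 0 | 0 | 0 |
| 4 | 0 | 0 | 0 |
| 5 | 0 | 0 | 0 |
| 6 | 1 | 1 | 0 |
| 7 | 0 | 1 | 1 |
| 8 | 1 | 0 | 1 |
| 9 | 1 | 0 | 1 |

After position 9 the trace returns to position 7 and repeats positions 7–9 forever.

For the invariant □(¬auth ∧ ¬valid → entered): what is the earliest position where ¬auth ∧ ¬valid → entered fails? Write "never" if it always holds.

3

Check ¬auth ∧ ¬valid → entered at each position in order: 0 ✓, 1 ✓, 2 ✓.
At position 3 the labels are {}, so ¬auth ∧ ¬valid → entered is false there. This is the first violation.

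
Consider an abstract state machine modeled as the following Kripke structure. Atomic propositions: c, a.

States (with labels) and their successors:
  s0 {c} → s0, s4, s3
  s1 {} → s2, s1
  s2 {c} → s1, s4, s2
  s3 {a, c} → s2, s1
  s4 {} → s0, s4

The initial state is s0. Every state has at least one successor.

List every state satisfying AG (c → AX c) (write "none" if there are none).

States satisfying c → AX c: {s1, s4}.
States satisfying AG (c → AX c): ∅.

none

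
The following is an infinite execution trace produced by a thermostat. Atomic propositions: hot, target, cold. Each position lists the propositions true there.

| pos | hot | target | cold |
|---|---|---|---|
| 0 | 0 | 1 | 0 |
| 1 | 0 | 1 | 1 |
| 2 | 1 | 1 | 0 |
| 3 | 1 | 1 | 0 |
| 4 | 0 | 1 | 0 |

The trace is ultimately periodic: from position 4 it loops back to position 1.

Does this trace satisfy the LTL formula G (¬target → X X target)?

Yes

¬target → X X target holds at every position 0..4, and those are all positions ever visited, so G (¬target → X X target) holds.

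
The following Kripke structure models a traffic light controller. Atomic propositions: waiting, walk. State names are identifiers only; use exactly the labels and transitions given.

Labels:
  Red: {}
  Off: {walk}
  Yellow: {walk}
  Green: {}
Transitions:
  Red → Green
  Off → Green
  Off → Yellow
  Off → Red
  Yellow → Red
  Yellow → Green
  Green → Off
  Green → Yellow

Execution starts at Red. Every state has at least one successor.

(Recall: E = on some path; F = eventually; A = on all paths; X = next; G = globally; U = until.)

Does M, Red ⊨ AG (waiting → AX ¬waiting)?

Holds

States satisfying waiting → AX ¬waiting: {Red, Off, Yellow, Green}.
States satisfying AG (waiting → AX ¬waiting): {Red, Off, Yellow, Green}.
Every state reachable from Red satisfies waiting → AX ¬waiting.
Red ∈ Sat(AG (waiting → AX ¬waiting)).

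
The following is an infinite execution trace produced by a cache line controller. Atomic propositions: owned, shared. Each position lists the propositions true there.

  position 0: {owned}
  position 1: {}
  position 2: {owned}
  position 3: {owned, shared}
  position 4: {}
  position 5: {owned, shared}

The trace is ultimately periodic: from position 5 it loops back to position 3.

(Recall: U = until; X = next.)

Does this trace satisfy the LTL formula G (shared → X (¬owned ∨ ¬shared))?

Does not hold

shared → X (¬owned ∨ ¬shared) must hold at every position from 0 onward. It fails at position 5, so G (shared → X (¬owned ∨ ¬shared)) is false.
Positions where shared holds: 3, 5.
Check X (¬owned ∨ ¬shared) at each: 3→ok, 5→fails.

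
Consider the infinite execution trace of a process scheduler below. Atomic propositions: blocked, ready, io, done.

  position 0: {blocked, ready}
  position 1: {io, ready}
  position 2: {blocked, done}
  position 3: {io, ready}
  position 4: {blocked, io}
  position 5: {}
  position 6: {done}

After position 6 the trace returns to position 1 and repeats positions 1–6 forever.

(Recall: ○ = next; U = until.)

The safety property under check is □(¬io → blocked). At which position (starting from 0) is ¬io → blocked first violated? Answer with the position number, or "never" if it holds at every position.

5

Check ¬io → blocked at each position in order: 0 ✓, 1 ✓, 2 ✓, 3 ✓, 4 ✓.
At position 5 the labels are {}, so ¬io → blocked is false there. This is the first violation.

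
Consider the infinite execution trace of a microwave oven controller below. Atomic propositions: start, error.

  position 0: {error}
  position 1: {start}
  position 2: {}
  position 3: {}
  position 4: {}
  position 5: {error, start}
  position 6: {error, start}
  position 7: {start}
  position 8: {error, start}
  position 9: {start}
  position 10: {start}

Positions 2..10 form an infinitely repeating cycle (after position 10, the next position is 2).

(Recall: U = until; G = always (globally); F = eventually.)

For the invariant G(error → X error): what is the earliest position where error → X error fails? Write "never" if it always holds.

At position 0 the labels are {error} and the next position 1 has {start}, so error → X error is false there. This is the first violation.

0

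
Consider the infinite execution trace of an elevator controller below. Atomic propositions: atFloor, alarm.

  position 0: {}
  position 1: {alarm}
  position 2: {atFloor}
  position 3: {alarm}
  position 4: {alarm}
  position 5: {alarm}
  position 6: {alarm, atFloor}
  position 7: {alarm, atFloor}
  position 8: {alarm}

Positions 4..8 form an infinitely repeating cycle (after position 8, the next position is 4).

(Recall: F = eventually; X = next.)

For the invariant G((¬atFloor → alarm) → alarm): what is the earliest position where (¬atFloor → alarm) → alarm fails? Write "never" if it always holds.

Check (¬atFloor → alarm) → alarm at each position in order: 0 ✓, 1 ✓.
At position 2 the labels are {atFloor}, so (¬atFloor → alarm) → alarm is false there. This is the first violation.

2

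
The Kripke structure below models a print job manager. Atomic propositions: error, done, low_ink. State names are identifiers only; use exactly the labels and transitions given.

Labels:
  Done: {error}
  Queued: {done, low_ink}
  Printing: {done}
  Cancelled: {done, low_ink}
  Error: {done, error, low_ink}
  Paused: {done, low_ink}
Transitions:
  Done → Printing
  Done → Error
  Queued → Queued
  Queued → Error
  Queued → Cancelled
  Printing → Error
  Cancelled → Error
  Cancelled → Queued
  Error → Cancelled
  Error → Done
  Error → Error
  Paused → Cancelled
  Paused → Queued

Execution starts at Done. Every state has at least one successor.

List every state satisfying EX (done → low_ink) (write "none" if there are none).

{Done, Queued, Printing, Cancelled, Error, Paused}

States satisfying done → low_ink: {Done, Queued, Cancelled, Error, Paused}.
States satisfying EX (done → low_ink): {Done, Queued, Printing, Cancelled, Error, Paused}.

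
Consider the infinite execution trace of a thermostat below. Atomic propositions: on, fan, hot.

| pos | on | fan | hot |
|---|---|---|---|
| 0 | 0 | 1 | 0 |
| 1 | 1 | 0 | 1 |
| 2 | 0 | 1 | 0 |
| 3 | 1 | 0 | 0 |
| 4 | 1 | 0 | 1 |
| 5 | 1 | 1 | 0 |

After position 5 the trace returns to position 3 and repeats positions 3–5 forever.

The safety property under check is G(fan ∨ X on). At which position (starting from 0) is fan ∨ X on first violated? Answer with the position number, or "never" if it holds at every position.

1

Check fan ∨ X on at each position in order: 0 ✓.
At position 1 the labels are {hot, on} and the next position 2 has {fan}, so fan ∨ X on is false there. This is the first violation.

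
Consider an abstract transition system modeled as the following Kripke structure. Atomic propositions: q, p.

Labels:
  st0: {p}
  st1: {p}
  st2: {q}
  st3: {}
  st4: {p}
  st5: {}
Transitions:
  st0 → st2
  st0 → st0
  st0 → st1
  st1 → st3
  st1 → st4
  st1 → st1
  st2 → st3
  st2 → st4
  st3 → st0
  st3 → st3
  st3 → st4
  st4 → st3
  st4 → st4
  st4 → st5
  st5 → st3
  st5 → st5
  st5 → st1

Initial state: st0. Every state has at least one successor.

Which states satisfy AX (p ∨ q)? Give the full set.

{st0}

States satisfying p ∨ q: {st0, st1, st2, st4}.
States satisfying AX (p ∨ q): {st0}.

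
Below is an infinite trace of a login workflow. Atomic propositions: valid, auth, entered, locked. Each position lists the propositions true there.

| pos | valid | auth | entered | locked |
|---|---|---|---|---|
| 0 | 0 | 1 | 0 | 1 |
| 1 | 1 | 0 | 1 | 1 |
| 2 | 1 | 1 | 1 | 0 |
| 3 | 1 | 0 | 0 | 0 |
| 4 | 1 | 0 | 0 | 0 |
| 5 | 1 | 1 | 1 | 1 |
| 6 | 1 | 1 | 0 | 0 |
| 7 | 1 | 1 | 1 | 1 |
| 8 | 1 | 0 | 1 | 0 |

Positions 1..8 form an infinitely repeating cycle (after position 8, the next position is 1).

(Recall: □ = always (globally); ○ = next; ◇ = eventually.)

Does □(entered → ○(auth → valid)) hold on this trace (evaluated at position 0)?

Yes

entered → ○(auth → valid) holds at every position 0..8, and those are all positions ever visited, so □(entered → ○(auth → valid)) holds.
Positions where entered holds: 1, 2, 5, 7, 8.
Check ○(auth → valid) at each: 1→ok, 2→ok, 5→ok, 7→ok, 8→ok.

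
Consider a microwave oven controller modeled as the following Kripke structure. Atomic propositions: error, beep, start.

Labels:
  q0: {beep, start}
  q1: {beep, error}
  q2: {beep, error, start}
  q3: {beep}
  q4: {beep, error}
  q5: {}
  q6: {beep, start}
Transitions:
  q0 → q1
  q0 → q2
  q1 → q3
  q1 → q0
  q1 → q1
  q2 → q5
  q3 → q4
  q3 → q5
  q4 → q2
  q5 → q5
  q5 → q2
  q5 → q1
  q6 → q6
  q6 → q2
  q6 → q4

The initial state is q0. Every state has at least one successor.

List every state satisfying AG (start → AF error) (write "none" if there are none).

States satisfying start → AF error: {q0, q1, q2, q3, q4, q5}.
States satisfying AG (start → AF error): {q0, q1, q2, q3, q4, q5}.

{q0, q1, q2, q3, q4, q5}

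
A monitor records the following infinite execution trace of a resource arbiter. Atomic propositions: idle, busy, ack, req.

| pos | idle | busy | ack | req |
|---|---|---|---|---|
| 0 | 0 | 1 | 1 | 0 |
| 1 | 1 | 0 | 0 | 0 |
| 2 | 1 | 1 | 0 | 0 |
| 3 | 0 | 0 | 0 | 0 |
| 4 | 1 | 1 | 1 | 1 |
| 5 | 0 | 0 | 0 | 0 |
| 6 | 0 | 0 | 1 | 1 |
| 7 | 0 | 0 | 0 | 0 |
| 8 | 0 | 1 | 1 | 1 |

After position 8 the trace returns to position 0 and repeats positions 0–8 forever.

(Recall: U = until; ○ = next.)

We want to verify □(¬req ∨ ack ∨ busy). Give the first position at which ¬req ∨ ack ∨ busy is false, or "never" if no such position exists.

never

¬req ∨ ack ∨ busy holds at every position 0..8, and those are all the positions the trace ever visits, so the invariant □(¬req ∨ ack ∨ busy) is never violated.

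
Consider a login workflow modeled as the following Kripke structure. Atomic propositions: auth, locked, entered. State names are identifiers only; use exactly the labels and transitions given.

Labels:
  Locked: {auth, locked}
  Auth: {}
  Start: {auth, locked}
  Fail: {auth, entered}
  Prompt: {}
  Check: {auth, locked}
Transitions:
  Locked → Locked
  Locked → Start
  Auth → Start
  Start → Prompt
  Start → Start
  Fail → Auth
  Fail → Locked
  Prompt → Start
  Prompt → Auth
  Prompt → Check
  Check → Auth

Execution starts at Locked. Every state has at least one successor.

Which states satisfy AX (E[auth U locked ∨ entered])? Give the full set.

{Locked, Auth}

States satisfying E[auth U locked ∨ entered]: {Locked, Start, Fail, Check}.
States satisfying AX (E[auth U locked ∨ entered]): {Locked, Auth}.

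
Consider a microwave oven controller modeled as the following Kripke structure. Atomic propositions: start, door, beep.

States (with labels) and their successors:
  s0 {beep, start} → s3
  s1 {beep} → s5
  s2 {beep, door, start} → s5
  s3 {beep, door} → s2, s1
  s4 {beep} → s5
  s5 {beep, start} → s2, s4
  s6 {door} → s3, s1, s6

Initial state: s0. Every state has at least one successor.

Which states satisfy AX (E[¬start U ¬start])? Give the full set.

States satisfying E[¬start U ¬start]: {s1, s3, s4, s6}.
States satisfying AX (E[¬start U ¬start]): {s0, s6}.

{s0, s6}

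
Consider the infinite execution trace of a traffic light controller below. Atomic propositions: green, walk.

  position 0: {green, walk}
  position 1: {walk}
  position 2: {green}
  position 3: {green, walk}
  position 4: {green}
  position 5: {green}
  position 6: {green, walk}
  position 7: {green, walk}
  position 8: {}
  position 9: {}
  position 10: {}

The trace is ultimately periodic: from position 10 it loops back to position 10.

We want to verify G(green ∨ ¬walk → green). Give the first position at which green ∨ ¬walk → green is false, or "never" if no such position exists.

Check green ∨ ¬walk → green at each position in order: 0 ✓, 1 ✓, 2 ✓, 3 ✓, 4 ✓, 5 ✓, 6 ✓, 7 ✓.
At position 8 the labels are {}, so green ∨ ¬walk → green is false there. This is the first violation.

8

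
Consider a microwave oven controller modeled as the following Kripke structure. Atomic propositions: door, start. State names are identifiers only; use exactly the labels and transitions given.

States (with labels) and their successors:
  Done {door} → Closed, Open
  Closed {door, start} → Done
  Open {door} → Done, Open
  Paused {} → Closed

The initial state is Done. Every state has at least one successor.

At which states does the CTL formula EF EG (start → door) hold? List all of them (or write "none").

States satisfying EG (start → door): {Done, Closed, Open, Paused}.
States satisfying EF EG (start → door): {Done, Closed, Open, Paused}.

{Done, Closed, Open, Paused}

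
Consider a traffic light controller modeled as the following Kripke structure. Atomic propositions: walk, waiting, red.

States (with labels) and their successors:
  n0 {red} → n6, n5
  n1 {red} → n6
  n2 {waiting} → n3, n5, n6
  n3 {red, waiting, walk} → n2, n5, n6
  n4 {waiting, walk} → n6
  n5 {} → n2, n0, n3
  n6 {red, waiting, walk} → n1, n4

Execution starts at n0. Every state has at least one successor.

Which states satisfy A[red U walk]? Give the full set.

States satisfying red: {n0, n1, n3, n6}.
States satisfying walk: {n3, n4, n6}.
States satisfying A[red U walk]: {n1, n3, n4, n6}.

{n1, n3, n4, n6}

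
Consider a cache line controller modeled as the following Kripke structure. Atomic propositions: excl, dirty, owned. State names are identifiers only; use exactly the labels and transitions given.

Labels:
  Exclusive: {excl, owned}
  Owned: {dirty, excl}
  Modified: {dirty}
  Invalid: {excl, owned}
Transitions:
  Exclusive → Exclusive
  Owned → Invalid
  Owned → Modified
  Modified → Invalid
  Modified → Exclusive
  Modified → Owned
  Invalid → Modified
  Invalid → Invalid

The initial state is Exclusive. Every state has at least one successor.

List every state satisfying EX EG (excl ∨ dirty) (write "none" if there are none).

{Exclusive, Owned, Modified, Invalid}

States satisfying EG (excl ∨ dirty): {Exclusive, Owned, Modified, Invalid}.
States satisfying EX EG (excl ∨ dirty): {Exclusive, Owned, Modified, Invalid}.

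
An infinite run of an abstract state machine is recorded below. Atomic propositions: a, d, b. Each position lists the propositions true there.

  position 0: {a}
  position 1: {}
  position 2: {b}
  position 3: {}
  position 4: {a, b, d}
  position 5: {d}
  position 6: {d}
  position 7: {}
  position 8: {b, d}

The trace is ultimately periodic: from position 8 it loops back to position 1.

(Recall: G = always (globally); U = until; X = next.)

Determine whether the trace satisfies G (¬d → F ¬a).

¬d → F ¬a holds at every position 0..8, and those are all positions ever visited, so G (¬d → F ¬a) holds.
Positions where ¬d holds: 0, 1, 2, 3, 7.
Check F ¬a at each: 0→ok, 1→ok, 2→ok, 3→ok, 7→ok.

Holds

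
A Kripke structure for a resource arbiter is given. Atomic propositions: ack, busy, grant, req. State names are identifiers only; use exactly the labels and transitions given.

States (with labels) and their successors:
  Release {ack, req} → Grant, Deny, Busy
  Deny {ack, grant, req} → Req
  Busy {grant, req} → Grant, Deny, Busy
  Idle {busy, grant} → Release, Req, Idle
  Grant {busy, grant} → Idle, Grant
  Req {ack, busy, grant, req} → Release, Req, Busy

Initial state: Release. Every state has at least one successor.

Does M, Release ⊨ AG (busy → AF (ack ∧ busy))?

Does not hold

States satisfying busy → AF (ack ∧ busy): {Release, Deny, Busy, Req}.
States satisfying AG (busy → AF (ack ∧ busy)): ∅.
Grant is reachable from Release and violates busy → AF (ack ∧ busy), so AG fails at Release.
Release ∉ Sat(AG (busy → AF (ack ∧ busy))).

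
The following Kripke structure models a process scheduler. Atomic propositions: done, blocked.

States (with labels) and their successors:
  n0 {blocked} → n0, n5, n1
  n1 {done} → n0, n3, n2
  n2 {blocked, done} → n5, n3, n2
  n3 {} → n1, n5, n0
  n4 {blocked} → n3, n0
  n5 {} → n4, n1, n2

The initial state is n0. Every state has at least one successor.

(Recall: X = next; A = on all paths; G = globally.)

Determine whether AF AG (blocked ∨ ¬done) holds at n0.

States satisfying AG (blocked ∨ ¬done): ∅.
States satisfying AF AG (blocked ∨ ¬done): ∅.
There is a path from n0 along which AG (blocked ∨ ¬done) never holds.
n0 ∉ Sat(AF AG (blocked ∨ ¬done)).

No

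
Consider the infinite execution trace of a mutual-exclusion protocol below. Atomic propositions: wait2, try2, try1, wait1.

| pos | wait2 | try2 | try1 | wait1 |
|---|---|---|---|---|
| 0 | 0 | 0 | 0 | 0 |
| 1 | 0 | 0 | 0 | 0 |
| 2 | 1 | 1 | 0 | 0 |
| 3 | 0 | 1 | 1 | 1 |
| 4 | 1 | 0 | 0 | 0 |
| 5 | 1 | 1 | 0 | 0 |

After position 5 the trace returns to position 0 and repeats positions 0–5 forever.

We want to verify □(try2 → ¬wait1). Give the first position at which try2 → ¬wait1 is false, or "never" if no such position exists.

Check try2 → ¬wait1 at each position in order: 0 ✓, 1 ✓, 2 ✓.
At position 3 the labels are {try1, try2, wait1}, so try2 → ¬wait1 is false there. This is the first violation.

3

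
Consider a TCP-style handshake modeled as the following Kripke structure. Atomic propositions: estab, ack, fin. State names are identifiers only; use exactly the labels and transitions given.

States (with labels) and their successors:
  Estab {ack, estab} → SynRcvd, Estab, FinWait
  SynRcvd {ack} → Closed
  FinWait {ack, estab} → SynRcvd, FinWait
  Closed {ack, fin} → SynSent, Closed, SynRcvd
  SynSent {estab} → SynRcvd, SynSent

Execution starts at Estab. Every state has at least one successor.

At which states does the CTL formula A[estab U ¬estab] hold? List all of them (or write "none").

States satisfying estab: {Estab, FinWait, SynSent}.
States satisfying ¬estab: {SynRcvd, Closed}.
States satisfying A[estab U ¬estab]: {SynRcvd, Closed}.

{SynRcvd, Closed}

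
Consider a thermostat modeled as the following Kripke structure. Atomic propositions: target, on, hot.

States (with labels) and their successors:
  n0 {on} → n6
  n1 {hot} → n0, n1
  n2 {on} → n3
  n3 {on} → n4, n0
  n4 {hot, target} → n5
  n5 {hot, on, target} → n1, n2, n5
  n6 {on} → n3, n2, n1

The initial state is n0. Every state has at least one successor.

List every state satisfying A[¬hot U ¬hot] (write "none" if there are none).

States satisfying ¬hot: {n0, n2, n3, n6}.
States satisfying A[¬hot U ¬hot]: {n0, n2, n3, n6}.

{n0, n2, n3, n6}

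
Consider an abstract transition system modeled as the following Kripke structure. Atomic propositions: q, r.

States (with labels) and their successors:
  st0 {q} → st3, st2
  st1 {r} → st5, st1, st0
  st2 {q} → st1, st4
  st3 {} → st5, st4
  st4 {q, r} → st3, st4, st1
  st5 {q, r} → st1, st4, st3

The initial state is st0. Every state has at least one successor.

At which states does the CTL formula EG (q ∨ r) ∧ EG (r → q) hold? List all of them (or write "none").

States satisfying q ∨ r: {st0, st1, st2, st4, st5}.
States satisfying EG (q ∨ r): {st0, st1, st2, st4, st5}.
States satisfying r → q: {st0, st2, st3, st4, st5}.
States satisfying EG (r → q): {st0, st2, st3, st4, st5}.
States satisfying EG (q ∨ r) ∧ EG (r → q): {st0, st2, st4, st5}.

{st0, st2, st4, st5}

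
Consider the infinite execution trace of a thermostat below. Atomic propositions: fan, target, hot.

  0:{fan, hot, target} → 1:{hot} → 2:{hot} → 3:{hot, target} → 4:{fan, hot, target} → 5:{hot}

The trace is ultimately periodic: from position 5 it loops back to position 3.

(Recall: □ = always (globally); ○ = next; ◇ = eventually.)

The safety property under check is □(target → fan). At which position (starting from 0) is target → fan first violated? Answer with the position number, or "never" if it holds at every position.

3

Check target → fan at each position in order: 0 ✓, 1 ✓, 2 ✓.
At position 3 the labels are {hot, target}, so target → fan is false there. This is the first violation.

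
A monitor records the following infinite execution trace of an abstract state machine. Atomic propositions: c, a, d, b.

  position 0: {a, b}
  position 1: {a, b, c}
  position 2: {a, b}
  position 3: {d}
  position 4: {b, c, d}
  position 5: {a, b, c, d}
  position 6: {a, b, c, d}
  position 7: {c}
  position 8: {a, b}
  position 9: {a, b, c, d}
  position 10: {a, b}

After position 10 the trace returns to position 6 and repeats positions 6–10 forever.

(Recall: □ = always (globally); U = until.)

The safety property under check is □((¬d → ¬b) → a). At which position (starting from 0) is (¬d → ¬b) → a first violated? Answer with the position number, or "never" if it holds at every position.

Check (¬d → ¬b) → a at each position in order: 0 ✓, 1 ✓, 2 ✓.
At position 3 the labels are {d}, so (¬d → ¬b) → a is false there. This is the first violation.

3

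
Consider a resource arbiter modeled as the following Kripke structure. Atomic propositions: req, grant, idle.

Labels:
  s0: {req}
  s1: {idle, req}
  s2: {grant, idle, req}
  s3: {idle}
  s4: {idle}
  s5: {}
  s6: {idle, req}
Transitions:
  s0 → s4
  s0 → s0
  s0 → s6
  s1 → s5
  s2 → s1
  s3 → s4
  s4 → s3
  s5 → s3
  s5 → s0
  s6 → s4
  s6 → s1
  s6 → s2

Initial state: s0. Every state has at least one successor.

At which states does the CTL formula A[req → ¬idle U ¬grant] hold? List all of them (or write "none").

{s0, s1, s3, s4, s5, s6}

States satisfying req → ¬idle: {s0, s3, s4, s5}.
States satisfying ¬grant: {s0, s1, s3, s4, s5, s6}.
States satisfying A[req → ¬idle U ¬grant]: {s0, s1, s3, s4, s5, s6}.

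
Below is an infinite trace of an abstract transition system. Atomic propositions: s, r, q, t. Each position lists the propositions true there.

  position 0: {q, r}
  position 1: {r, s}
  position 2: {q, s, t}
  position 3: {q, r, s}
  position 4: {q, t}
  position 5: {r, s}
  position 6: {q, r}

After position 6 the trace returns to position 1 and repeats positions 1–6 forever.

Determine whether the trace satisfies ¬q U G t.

Does not hold

Walking from position 0: at position 0, G t has not yet held and ¬q fails, so ¬q U G t is false.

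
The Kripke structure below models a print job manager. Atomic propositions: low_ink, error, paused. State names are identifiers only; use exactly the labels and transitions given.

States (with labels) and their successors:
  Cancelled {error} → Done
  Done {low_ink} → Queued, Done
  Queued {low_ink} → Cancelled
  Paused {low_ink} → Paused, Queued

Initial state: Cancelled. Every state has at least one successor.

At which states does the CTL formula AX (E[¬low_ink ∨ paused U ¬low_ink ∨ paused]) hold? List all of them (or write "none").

States satisfying E[¬low_ink ∨ paused U ¬low_ink ∨ paused]: {Cancelled}.
States satisfying AX (E[¬low_ink ∨ paused U ¬low_ink ∨ paused]): {Queued}.

{Queued}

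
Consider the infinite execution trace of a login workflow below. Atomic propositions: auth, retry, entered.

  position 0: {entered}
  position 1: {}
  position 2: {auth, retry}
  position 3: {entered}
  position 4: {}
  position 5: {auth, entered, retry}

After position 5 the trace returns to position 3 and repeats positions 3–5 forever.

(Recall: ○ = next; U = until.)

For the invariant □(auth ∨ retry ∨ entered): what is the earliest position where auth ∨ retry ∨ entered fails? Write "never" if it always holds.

Check auth ∨ retry ∨ entered at each position in order: 0 ✓.
At position 1 the labels are {}, so auth ∨ retry ∨ entered is false there. This is the first violation.

1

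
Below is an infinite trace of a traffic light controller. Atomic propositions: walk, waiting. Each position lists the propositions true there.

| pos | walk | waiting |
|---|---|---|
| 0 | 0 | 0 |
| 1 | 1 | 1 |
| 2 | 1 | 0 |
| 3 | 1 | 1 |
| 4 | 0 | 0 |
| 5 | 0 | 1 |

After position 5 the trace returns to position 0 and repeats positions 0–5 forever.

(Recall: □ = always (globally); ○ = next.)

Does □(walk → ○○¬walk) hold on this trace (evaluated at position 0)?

No

walk → ○○¬walk must hold at every position from 0 onward. It fails at position 1, so □(walk → ○○¬walk) is false.
Positions where walk holds: 1, 2, 3.
Check ○○¬walk at each: 1→fails, 2→ok, 3→ok.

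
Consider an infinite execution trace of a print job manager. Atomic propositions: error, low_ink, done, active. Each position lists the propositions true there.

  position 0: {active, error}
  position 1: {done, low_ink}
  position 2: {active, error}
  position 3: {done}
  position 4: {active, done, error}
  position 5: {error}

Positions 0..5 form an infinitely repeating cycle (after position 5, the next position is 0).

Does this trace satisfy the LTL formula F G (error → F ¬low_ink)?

Yes

G (error → F ¬low_ink) holds at position 0, which is reachable from 0, so F G (error → F ¬low_ink) holds.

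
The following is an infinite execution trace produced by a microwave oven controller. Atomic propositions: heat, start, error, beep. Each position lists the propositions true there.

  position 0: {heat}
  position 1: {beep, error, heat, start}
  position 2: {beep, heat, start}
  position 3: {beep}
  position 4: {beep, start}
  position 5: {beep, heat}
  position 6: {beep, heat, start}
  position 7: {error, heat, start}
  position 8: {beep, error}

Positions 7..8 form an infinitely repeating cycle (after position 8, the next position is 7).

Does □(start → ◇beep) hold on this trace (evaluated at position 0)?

Yes

start → ◇beep holds at every position 0..8, and those are all positions ever visited, so □(start → ◇beep) holds.
Positions where start holds: 1, 2, 4, 6, 7.
Check ◇beep at each: 1→ok, 2→ok, 4→ok, 6→ok, 7→ok.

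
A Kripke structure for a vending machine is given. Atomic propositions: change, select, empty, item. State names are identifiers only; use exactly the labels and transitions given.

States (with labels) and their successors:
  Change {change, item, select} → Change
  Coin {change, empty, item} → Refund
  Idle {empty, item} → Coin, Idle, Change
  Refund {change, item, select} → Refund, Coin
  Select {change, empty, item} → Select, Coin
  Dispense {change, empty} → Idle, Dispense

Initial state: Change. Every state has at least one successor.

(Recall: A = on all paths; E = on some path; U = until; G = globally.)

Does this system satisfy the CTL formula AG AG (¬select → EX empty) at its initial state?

States satisfying AG (¬select → EX empty): {Change}.
States satisfying AG AG (¬select → EX empty): {Change}.
Every state reachable from Change satisfies AG (¬select → EX empty).
Change ∈ Sat(AG AG (¬select → EX empty)).

Yes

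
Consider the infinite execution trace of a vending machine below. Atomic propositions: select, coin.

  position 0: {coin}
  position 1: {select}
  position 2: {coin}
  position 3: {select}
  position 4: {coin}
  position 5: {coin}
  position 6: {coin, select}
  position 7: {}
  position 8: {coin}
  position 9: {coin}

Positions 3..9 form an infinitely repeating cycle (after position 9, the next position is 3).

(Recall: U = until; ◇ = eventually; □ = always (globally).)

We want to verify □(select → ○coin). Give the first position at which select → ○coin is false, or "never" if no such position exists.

Check select → ○coin at each position in order: 0 ✓, 1 ✓, 2 ✓, 3 ✓, 4 ✓, 5 ✓.
At position 6 the labels are {coin, select} and the next position 7 has {}, so select → ○coin is false there. This is the first violation.

6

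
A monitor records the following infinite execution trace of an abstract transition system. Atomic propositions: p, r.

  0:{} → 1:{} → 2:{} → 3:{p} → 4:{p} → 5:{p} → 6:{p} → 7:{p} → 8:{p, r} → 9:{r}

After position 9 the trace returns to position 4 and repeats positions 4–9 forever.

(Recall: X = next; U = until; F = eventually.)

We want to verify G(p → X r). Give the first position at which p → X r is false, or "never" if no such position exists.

3

Check p → X r at each position in order: 0 ✓, 1 ✓, 2 ✓.
At position 3 the labels are {p} and the next position 4 has {p}, so p → X r is false there. This is the first violation.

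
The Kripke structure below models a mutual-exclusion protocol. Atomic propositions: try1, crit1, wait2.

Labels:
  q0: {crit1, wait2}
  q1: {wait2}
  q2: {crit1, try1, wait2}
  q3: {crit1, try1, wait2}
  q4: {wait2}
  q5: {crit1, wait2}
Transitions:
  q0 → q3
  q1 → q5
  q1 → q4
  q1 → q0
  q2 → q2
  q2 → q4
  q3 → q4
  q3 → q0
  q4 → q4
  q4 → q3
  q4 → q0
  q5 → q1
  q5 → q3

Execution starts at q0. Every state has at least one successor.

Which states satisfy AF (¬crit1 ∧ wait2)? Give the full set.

States satisfying ¬crit1 ∧ wait2: {q1, q4}.
States satisfying AF (¬crit1 ∧ wait2): {q1, q4}.

{q1, q4}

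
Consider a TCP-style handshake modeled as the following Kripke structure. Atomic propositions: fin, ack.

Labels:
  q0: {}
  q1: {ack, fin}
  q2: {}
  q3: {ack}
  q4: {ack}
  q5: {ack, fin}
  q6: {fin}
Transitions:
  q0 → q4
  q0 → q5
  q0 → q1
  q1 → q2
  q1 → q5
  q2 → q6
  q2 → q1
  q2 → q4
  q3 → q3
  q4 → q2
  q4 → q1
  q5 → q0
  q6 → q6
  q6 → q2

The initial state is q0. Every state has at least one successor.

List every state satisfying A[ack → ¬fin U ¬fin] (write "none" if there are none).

States satisfying ack → ¬fin: {q0, q2, q3, q4, q6}.
States satisfying ¬fin: {q0, q2, q3, q4}.
States satisfying A[ack → ¬fin U ¬fin]: {q0, q2, q3, q4}.

{q0, q2, q3, q4}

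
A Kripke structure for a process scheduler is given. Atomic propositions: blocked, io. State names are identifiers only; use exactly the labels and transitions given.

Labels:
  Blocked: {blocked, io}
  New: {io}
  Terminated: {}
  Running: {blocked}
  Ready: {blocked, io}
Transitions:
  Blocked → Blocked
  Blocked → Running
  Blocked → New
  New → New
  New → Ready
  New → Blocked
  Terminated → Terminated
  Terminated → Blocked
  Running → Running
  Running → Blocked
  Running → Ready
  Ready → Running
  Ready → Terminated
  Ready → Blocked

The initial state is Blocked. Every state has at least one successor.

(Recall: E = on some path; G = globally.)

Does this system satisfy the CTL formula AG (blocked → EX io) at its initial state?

Yes

States satisfying blocked → EX io: {Blocked, New, Terminated, Running, Ready}.
States satisfying AG (blocked → EX io): {Blocked, New, Terminated, Running, Ready}.
Every state reachable from Blocked satisfies blocked → EX io.
Blocked ∈ Sat(AG (blocked → EX io)).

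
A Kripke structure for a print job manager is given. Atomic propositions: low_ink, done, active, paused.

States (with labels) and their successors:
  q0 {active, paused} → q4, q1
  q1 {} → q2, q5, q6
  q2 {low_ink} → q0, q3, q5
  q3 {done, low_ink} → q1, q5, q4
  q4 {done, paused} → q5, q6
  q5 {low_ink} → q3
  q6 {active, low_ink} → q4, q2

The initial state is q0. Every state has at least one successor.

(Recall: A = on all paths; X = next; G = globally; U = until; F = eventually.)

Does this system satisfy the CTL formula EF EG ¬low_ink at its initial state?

States satisfying EG ¬low_ink: ∅.
States satisfying EF EG ¬low_ink: ∅.
No suitable path/successor from q0 witnesses the formula.
q0 ∉ Sat(EF EG ¬low_ink).

Violated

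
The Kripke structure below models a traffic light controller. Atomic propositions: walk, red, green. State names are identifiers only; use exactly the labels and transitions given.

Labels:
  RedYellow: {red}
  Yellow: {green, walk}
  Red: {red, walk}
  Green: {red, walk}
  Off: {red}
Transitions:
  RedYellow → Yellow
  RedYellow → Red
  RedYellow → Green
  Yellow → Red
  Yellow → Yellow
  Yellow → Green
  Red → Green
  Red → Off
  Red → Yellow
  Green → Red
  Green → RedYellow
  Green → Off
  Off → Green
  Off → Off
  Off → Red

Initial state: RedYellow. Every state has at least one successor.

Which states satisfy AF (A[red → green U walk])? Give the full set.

{RedYellow, Yellow, Red, Green}

States satisfying A[red → green U walk]: {Yellow, Red, Green}.
States satisfying AF (A[red → green U walk]): {RedYellow, Yellow, Red, Green}.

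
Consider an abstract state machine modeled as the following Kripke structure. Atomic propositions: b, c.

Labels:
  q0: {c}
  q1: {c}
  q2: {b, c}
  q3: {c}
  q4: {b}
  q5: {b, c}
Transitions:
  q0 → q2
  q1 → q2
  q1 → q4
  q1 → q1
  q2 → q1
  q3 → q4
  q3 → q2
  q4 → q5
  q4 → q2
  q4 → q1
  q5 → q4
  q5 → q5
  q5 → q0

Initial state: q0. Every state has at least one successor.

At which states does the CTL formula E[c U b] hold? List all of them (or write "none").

{q0, q1, q2, q3, q4, q5}

States satisfying c: {q0, q1, q2, q3, q5}.
States satisfying b: {q2, q4, q5}.
States satisfying E[c U b]: {q0, q1, q2, q3, q4, q5}.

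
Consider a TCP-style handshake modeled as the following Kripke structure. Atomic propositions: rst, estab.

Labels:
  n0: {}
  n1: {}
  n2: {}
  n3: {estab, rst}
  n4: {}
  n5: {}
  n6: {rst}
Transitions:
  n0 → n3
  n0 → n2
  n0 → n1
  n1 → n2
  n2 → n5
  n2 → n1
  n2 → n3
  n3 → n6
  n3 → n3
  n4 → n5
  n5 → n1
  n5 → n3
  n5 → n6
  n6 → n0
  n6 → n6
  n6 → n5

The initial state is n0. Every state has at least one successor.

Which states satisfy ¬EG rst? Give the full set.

States satisfying rst: {n3, n6}.
States satisfying EG rst: {n3, n6}.
States satisfying ¬EG rst: {n0, n1, n2, n4, n5}.

{n0, n1, n2, n4, n5}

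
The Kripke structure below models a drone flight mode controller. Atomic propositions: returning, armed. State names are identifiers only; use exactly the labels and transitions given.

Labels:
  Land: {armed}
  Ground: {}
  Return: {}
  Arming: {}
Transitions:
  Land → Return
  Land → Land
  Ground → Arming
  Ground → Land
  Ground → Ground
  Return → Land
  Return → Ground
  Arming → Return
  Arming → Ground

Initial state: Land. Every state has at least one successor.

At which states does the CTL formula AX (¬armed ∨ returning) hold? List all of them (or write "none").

{Arming}

States satisfying ¬armed ∨ returning: {Ground, Return, Arming}.
States satisfying AX (¬armed ∨ returning): {Arming}.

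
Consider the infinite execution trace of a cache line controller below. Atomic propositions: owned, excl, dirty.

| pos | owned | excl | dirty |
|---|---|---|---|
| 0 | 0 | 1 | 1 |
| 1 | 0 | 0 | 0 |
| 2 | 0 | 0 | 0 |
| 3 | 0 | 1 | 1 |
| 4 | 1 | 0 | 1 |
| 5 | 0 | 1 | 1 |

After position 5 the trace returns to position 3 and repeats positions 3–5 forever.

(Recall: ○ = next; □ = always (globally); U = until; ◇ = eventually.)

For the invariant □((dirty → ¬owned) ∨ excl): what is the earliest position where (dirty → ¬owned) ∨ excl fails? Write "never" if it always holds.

4

Check (dirty → ¬owned) ∨ excl at each position in order: 0 ✓, 1 ✓, 2 ✓, 3 ✓.
At position 4 the labels are {dirty, owned}, so (dirty → ¬owned) ∨ excl is false there. This is the first violation.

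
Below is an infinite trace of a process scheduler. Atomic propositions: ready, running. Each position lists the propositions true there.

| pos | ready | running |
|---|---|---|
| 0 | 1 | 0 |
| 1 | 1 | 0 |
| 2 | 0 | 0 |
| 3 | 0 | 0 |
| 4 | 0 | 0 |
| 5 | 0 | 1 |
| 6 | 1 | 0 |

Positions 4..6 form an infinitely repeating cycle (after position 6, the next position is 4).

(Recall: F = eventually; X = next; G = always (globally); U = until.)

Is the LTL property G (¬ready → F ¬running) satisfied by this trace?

¬ready → F ¬running holds at every position 0..6, and those are all positions ever visited, so G (¬ready → F ¬running) holds.
Positions where ¬ready holds: 2, 3, 4, 5.
Check F ¬running at each: 2→ok, 3→ok, 4→ok, 5→ok.

Yes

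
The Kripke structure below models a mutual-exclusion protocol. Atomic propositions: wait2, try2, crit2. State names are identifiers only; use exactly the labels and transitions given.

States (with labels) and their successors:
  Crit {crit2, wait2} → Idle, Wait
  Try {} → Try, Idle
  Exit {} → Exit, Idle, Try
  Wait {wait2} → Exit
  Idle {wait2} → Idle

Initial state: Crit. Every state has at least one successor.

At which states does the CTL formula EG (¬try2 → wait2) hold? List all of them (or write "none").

{Crit, Idle}

States satisfying ¬try2 → wait2: {Crit, Wait, Idle}.
States satisfying EG (¬try2 → wait2): {Crit, Idle}.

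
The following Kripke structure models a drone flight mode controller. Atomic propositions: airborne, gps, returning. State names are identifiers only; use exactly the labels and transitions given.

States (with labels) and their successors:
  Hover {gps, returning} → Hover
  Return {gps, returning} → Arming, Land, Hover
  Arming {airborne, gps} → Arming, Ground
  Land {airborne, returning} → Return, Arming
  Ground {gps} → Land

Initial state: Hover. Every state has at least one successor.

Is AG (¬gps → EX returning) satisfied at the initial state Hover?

Yes

States satisfying ¬gps → EX returning: {Hover, Return, Arming, Land, Ground}.
States satisfying AG (¬gps → EX returning): {Hover, Return, Arming, Land, Ground}.
Every state reachable from Hover satisfies ¬gps → EX returning.
Hover ∈ Sat(AG (¬gps → EX returning)).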